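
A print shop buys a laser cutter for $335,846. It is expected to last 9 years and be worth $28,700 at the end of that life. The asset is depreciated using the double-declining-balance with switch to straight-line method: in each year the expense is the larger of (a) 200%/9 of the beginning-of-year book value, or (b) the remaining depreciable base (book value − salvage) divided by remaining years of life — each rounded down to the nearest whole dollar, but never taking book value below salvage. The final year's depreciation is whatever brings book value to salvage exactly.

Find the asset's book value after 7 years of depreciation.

Depreciable base = $335,846 − $28,700 = $307,146.
Year 1: DB = ⌊$335,846 × 200%/9⌋ = $74,632; SL = ⌊$307,146/9⌋ = $34,127 → take DB $74,632. Book value $261,214.
Year 2: DB = ⌊$261,214 × 200%/9⌋ = $58,047; SL = ⌊$232,514/8⌋ = $29,064 → take DB $58,047. Book value $203,167.
Year 3: DB = ⌊$203,167 × 200%/9⌋ = $45,148; SL = ⌊$174,467/7⌋ = $24,923 → take DB $45,148. Book value $158,019.
Year 4: DB = ⌊$158,019 × 200%/9⌋ = $35,115; SL = ⌊$129,319/6⌋ = $21,553 → take DB $35,115. Book value $122,904.
Year 5: DB = ⌊$122,904 × 200%/9⌋ = $27,312; SL = ⌊$94,204/5⌋ = $18,840 → take DB $27,312. Book value $95,592.
Year 6: DB = ⌊$95,592 × 200%/9⌋ = $21,242; SL = ⌊$66,892/4⌋ = $16,723 → take DB $21,242. Book value $74,350.
Year 7: DB = ⌊$74,350 × 200%/9⌋ = $16,522; SL = ⌊$45,650/3⌋ = $15,216 → take DB $16,522. Book value $57,828.

$57,828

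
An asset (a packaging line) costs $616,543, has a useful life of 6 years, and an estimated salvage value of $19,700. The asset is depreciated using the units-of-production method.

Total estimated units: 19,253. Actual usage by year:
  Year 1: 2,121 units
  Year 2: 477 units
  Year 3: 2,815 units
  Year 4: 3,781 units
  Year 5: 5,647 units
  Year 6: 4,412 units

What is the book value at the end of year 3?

$448,740

Depreciable base = $616,543 − $19,700 = $596,843.
Rate = $596,843 / 19,253 units = $31 per unit.
Year 1: 2,121 × $31 = $65,751. Book value $550,792.
Year 2: 477 × $31 = $14,787. Book value $536,005.
Year 3: 2,815 × $31 = $87,265. Book value $448,740.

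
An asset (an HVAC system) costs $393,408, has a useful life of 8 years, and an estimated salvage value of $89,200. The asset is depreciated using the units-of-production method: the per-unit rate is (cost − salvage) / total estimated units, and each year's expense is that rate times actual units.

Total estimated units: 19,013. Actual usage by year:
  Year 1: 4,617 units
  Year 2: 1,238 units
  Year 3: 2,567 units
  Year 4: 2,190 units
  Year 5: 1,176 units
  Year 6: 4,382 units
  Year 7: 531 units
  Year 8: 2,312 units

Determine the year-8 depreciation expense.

Depreciable base = $393,408 − $89,200 = $304,208.
Rate = $304,208 / 19,013 units = $16 per unit.
Year 1: 4,617 × $16 = $73,872. Book value $319,536.
Year 2: 1,238 × $16 = $19,808. Book value $299,728.
Year 3: 2,567 × $16 = $41,072. Book value $258,656.
Year 4: 2,190 × $16 = $35,040. Book value $223,616.
Year 5: 1,176 × $16 = $18,816. Book value $204,800.
Year 6: 4,382 × $16 = $70,112. Book value $134,688.
Year 7: 531 × $16 = $8,496. Book value $126,192.
Year 8: 2,312 × $16 = $36,992. Book value $89,200.

$36,992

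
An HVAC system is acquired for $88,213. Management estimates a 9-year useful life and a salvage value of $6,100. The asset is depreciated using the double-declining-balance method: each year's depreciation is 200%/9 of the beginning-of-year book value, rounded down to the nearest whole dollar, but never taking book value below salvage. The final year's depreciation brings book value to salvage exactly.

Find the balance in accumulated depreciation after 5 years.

Depreciable base = $88,213 − $6,100 = $82,113.
Year 1: ⌊$88,213 × 200%/9⌋ = $19,602. Book value $68,611.
Year 2: ⌊$68,611 × 200%/9⌋ = $15,246. Book value $53,365.
Year 3: ⌊$53,365 × 200%/9⌋ = $11,858. Book value $41,507.
Year 4: ⌊$41,507 × 200%/9⌋ = $9,223. Book value $32,284.
Year 5: ⌊$32,284 × 200%/9⌋ = $7,174. Book value $25,110.
Accumulated through year 5 = $88,213 − $25,110 = $63,103.

$63,103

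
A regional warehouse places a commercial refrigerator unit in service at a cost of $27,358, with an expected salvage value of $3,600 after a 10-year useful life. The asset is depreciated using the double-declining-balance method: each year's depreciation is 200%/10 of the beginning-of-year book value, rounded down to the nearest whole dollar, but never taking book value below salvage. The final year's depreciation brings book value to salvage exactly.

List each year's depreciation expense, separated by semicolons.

Depreciable base = $27,358 − $3,600 = $23,758.
Year 1: ⌊$27,358 × 200%/10⌋ = $5,471. Book value $21,887.
Year 2: ⌊$21,887 × 200%/10⌋ = $4,377. Book value $17,510.
Year 3: ⌊$17,510 × 200%/10⌋ = $3,502. Book value $14,008.
Year 4: ⌊$14,008 × 200%/10⌋ = $2,801. Book value $11,207.
Year 5: ⌊$11,207 × 200%/10⌋ = $2,241. Book value $8,966.
Year 6: ⌊$8,966 × 200%/10⌋ = $1,793. Book value $7,173.
Year 7: ⌊$7,173 × 200%/10⌋ = $1,434. Book value $5,739.
Year 8: ⌊$5,739 × 200%/10⌋ = $1,147. Book value $4,592.
Year 9: ⌊$4,592 × 200%/10⌋ = $918. Book value $3,674.
Year 10 (final): $3,674 − $3,600 = $74. Book value $3,600.

$5,471; $4,377; $3,502; $2,801; $2,241; $1,793; $1,434; $1,147; $918; $74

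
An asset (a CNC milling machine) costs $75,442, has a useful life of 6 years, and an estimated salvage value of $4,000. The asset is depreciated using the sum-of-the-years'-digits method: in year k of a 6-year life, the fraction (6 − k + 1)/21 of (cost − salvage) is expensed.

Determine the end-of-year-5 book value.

Depreciable base = $75,442 − $4,000 = $71,442.
Sum of the years' digits = 6+5+4+3+2+1 = 21.
Year 1: $71,442 × 6/21 = $20,412. Book value $55,030.
Year 2: $71,442 × 5/21 = $17,010. Book value $38,020.
Year 3: $71,442 × 4/21 = $13,608. Book value $24,412.
Year 4: $71,442 × 3/21 = $10,206. Book value $14,206.
Year 5: $71,442 × 2/21 = $6,804. Book value $7,402.

$7,402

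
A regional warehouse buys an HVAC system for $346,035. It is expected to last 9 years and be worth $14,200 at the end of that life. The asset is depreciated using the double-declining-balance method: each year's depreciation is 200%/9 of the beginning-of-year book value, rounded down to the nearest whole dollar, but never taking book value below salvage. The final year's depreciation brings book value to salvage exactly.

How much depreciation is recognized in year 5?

Depreciable base = $346,035 − $14,200 = $331,835.
Year 1: ⌊$346,035 × 200%/9⌋ = $76,896. Book value $269,139.
Year 2: ⌊$269,139 × 200%/9⌋ = $59,808. Book value $209,331.
Year 3: ⌊$209,331 × 200%/9⌋ = $46,518. Book value $162,813.
Year 4: ⌊$162,813 × 200%/9⌋ = $36,180. Book value $126,633.
Year 5: ⌊$126,633 × 200%/9⌋ = $28,140. Book value $98,493.

$28,140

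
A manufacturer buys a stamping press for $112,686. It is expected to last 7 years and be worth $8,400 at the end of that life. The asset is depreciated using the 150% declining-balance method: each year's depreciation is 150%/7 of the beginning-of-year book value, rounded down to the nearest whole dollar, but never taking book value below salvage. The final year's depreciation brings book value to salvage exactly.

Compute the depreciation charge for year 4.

Depreciable base = $112,686 − $8,400 = $104,286.
Year 1: ⌊$112,686 × 150%/7⌋ = $24,147. Book value $88,539.
Year 2: ⌊$88,539 × 150%/7⌋ = $18,972. Book value $69,567.
Year 3: ⌊$69,567 × 150%/7⌋ = $14,907. Book value $54,660.
Year 4: ⌊$54,660 × 150%/7⌋ = $11,712. Book value $42,948.

$11,712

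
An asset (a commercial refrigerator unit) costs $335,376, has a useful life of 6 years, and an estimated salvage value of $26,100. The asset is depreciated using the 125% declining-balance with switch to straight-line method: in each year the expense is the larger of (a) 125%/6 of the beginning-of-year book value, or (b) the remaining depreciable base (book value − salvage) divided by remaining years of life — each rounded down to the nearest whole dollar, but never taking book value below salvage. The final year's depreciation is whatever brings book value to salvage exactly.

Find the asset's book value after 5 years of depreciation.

Depreciable base = $335,376 − $26,100 = $309,276.
Year 1: DB = ⌊$335,376 × 125%/6⌋ = $69,870; SL = ⌊$309,276/6⌋ = $51,546 → take DB $69,870. Book value $265,506.
Year 2: DB = ⌊$265,506 × 125%/6⌋ = $55,313; SL = ⌊$239,406/5⌋ = $47,881 → take DB $55,313. Book value $210,193.
Year 3: DB = ⌊$210,193 × 125%/6⌋ = $43,790; SL = ⌊$184,093/4⌋ = $46,023 → take SL $46,023. Book value $164,170.
Year 4: DB = ⌊$164,170 × 125%/6⌋ = $34,202; SL = ⌊$138,070/3⌋ = $46,023 → take SL $46,023. Book value $118,147.
Year 5: DB = ⌊$118,147 × 125%/6⌋ = $24,613; SL = ⌊$92,047/2⌋ = $46,023 → take SL $46,023. Book value $72,124.

$72,124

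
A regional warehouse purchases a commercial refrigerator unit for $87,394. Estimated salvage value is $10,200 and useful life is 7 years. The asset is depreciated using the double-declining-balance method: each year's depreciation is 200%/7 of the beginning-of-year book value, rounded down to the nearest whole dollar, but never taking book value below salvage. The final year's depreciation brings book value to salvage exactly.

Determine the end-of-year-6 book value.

Depreciable base = $87,394 − $10,200 = $77,194.
Year 1: ⌊$87,394 × 200%/7⌋ = $24,969. Book value $62,425.
Year 2: ⌊$62,425 × 200%/7⌋ = $17,835. Book value $44,590.
Year 3: ⌊$44,590 × 200%/7⌋ = $12,740. Book value $31,850.
Year 4: ⌊$31,850 × 200%/7⌋ = $9,100. Book value $22,750.
Year 5: ⌊$22,750 × 200%/7⌋ = $6,500. Book value $16,250.
Year 6: ⌊$16,250 × 200%/7⌋ = $4,642. Book value $11,608.

$11,608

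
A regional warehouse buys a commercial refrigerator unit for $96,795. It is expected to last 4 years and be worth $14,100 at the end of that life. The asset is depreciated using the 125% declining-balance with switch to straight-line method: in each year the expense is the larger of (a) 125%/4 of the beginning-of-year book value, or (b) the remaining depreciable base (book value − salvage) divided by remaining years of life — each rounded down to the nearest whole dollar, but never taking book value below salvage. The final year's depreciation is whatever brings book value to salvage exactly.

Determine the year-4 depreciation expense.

Depreciable base = $96,795 − $14,100 = $82,695.
Year 1: DB = ⌊$96,795 × 125%/4⌋ = $30,248; SL = ⌊$82,695/4⌋ = $20,673 → take DB $30,248. Book value $66,547.
Year 2: DB = ⌊$66,547 × 125%/4⌋ = $20,795; SL = ⌊$52,447/3⌋ = $17,482 → take DB $20,795. Book value $45,752.
Year 3: DB = ⌊$45,752 × 125%/4⌋ = $14,297; SL = ⌊$31,652/2⌋ = $15,826 → take SL $15,826. Book value $29,926.
Year 4 (final): $29,926 − $14,100 = $15,826. Book value $14,100.

$15,826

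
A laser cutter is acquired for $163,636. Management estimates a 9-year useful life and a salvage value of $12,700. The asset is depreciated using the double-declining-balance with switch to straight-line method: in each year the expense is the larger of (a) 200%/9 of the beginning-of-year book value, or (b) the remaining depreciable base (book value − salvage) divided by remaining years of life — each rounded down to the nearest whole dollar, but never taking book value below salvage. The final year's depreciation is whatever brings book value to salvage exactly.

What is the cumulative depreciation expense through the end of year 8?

Depreciable base = $163,636 − $12,700 = $150,936.
Year 1: DB = ⌊$163,636 × 200%/9⌋ = $36,363; SL = ⌊$150,936/9⌋ = $16,770 → take DB $36,363. Book value $127,273.
Year 2: DB = ⌊$127,273 × 200%/9⌋ = $28,282; SL = ⌊$114,573/8⌋ = $14,321 → take DB $28,282. Book value $98,991.
Year 3: DB = ⌊$98,991 × 200%/9⌋ = $21,998; SL = ⌊$86,291/7⌋ = $12,327 → take DB $21,998. Book value $76,993.
Year 4: DB = ⌊$76,993 × 200%/9⌋ = $17,109; SL = ⌊$64,293/6⌋ = $10,715 → take DB $17,109. Book value $59,884.
Year 5: DB = ⌊$59,884 × 200%/9⌋ = $13,307; SL = ⌊$47,184/5⌋ = $9,436 → take DB $13,307. Book value $46,577.
Year 6: DB = ⌊$46,577 × 200%/9⌋ = $10,350; SL = ⌊$33,877/4⌋ = $8,469 → take DB $10,350. Book value $36,227.
Year 7: DB = ⌊$36,227 × 200%/9⌋ = $8,050; SL = ⌊$23,527/3⌋ = $7,842 → take DB $8,050. Book value $28,177.
Year 8: DB = ⌊$28,177 × 200%/9⌋ = $6,261; SL = ⌊$15,477/2⌋ = $7,738 → take SL $7,738. Book value $20,439.
Accumulated through year 8 = $163,636 − $20,439 = $143,197.

$143,197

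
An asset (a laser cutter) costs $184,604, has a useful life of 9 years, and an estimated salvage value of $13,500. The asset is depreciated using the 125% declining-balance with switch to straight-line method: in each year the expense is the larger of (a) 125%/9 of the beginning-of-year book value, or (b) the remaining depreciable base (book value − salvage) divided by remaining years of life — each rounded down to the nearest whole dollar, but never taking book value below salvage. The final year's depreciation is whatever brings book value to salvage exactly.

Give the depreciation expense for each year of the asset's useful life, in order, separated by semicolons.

Depreciable base = $184,604 − $13,500 = $171,104.
Year 1: DB = ⌊$184,604 × 125%/9⌋ = $25,639; SL = ⌊$171,104/9⌋ = $19,011 → take DB $25,639. Book value $158,965.
Year 2: DB = ⌊$158,965 × 125%/9⌋ = $22,078; SL = ⌊$145,465/8⌋ = $18,183 → take DB $22,078. Book value $136,887.
Year 3: DB = ⌊$136,887 × 125%/9⌋ = $19,012; SL = ⌊$123,387/7⌋ = $17,626 → take DB $19,012. Book value $117,875.
Year 4: DB = ⌊$117,875 × 125%/9⌋ = $16,371; SL = ⌊$104,375/6⌋ = $17,395 → take SL $17,395. Book value $100,480.
Year 5: DB = ⌊$100,480 × 125%/9⌋ = $13,955; SL = ⌊$86,980/5⌋ = $17,396 → take SL $17,396. Book value $83,084.
Year 6: DB = ⌊$83,084 × 125%/9⌋ = $11,539; SL = ⌊$69,584/4⌋ = $17,396 → take SL $17,396. Book value $65,688.
Year 7: DB = ⌊$65,688 × 125%/9⌋ = $9,123; SL = ⌊$52,188/3⌋ = $17,396 → take SL $17,396. Book value $48,292.
Year 8: DB = ⌊$48,292 × 125%/9⌋ = $6,707; SL = ⌊$34,792/2⌋ = $17,396 → take SL $17,396. Book value $30,896.
Year 9 (final): $30,896 − $13,500 = $17,396. Book value $13,500.

$25,639; $22,078; $19,012; $17,395; $17,396; $17,396; $17,396; $17,396; $17,396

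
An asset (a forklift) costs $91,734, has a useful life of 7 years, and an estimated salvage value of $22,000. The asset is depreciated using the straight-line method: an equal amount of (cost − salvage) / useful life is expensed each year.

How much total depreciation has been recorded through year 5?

Depreciable base = $91,734 − $22,000 = $69,734.
Annual expense = $69,734 / 7 = $9,962.
End of year 1: book value $81,772.
End of year 2: book value $71,810.
End of year 3: book value $61,848.
End of year 4: book value $51,886.
End of year 5: book value $41,924.
Accumulated through year 5 = $91,734 − $41,924 = $49,810.

$49,810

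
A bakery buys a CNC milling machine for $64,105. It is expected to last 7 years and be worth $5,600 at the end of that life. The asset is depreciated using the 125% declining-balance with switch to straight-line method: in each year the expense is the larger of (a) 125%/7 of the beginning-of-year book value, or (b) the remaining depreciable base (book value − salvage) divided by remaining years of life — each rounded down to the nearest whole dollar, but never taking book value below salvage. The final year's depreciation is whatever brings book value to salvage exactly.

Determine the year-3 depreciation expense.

$7,724

Depreciable base = $64,105 − $5,600 = $58,505.
Year 1: DB = ⌊$64,105 × 125%/7⌋ = $11,447; SL = ⌊$58,505/7⌋ = $8,357 → take DB $11,447. Book value $52,658.
Year 2: DB = ⌊$52,658 × 125%/7⌋ = $9,403; SL = ⌊$47,058/6⌋ = $7,843 → take DB $9,403. Book value $43,255.
Year 3: DB = ⌊$43,255 × 125%/7⌋ = $7,724; SL = ⌊$37,655/5⌋ = $7,531 → take DB $7,724. Book value $35,531.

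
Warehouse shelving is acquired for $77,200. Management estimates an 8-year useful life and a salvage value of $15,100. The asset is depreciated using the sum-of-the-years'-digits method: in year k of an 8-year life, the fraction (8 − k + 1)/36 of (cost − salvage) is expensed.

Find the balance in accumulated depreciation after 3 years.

$36,225

Depreciable base = $77,200 − $15,100 = $62,100.
Sum of the years' digits = 8+7+6+5+4+3+2+1 = 36.
Year 1: $62,100 × 8/36 = $13,800. Book value $63,400.
Year 2: $62,100 × 7/36 = $12,075. Book value $51,325.
Year 3: $62,100 × 6/36 = $10,350. Book value $40,975.
Accumulated through year 3 = $77,200 − $40,975 = $36,225.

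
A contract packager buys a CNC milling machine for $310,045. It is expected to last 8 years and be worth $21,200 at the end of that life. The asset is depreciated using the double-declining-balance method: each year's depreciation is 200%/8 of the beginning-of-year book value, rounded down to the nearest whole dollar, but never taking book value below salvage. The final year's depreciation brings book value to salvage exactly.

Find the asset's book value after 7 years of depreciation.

$41,387

Depreciable base = $310,045 − $21,200 = $288,845.
Year 1: ⌊$310,045 × 200%/8⌋ = $77,511. Book value $232,534.
Year 2: ⌊$232,534 × 200%/8⌋ = $58,133. Book value $174,401.
Year 3: ⌊$174,401 × 200%/8⌋ = $43,600. Book value $130,801.
Year 4: ⌊$130,801 × 200%/8⌋ = $32,700. Book value $98,101.
Year 5: ⌊$98,101 × 200%/8⌋ = $24,525. Book value $73,576.
Year 6: ⌊$73,576 × 200%/8⌋ = $18,394. Book value $55,182.
Year 7: ⌊$55,182 × 200%/8⌋ = $13,795. Book value $41,387.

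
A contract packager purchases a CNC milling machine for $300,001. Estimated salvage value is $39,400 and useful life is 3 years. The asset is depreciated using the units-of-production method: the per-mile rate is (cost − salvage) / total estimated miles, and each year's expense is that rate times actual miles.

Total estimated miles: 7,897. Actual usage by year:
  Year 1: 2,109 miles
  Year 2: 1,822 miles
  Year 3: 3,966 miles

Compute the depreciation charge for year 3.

$130,878

Depreciable base = $300,001 − $39,400 = $260,601.
Rate = $260,601 / 7,897 miles = $33 per mile.
Year 1: 2,109 × $33 = $69,597. Book value $230,404.
Year 2: 1,822 × $33 = $60,126. Book value $170,278.
Year 3: 3,966 × $33 = $130,878. Book value $39,400.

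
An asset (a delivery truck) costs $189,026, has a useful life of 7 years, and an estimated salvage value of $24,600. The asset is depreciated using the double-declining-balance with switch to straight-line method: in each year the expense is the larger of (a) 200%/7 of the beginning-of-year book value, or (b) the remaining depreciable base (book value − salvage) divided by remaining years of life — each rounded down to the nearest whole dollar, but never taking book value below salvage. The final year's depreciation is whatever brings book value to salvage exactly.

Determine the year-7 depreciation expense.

Depreciable base = $189,026 − $24,600 = $164,426.
Year 1: DB = ⌊$189,026 × 200%/7⌋ = $54,007; SL = ⌊$164,426/7⌋ = $23,489 → take DB $54,007. Book value $135,019.
Year 2: DB = ⌊$135,019 × 200%/7⌋ = $38,576; SL = ⌊$110,419/6⌋ = $18,403 → take DB $38,576. Book value $96,443.
Year 3: DB = ⌊$96,443 × 200%/7⌋ = $27,555; SL = ⌊$71,843/5⌋ = $14,368 → take DB $27,555. Book value $68,888.
Year 4: DB = ⌊$68,888 × 200%/7⌋ = $19,682; SL = ⌊$44,288/4⌋ = $11,072 → take DB $19,682. Book value $49,206.
Year 5: DB = ⌊$49,206 × 200%/7⌋ = $14,058; SL = ⌊$24,606/3⌋ = $8,202 → take DB $14,058. Book value $35,148.
Year 6: DB = ⌊$35,148 × 200%/7⌋ = $10,042; SL = ⌊$10,548/2⌋ = $5,274 → take DB $10,042. Book value $25,106.
Year 7 (final): $25,106 − $24,600 = $506. Book value $24,600.

$506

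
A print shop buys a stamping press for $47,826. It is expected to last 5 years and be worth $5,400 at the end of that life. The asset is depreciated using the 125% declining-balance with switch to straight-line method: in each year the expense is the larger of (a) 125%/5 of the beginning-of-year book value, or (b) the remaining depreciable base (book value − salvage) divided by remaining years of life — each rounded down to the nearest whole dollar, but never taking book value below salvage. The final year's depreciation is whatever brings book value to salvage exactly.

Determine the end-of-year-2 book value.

$26,903

Depreciable base = $47,826 − $5,400 = $42,426.
Year 1: DB = ⌊$47,826 × 125%/5⌋ = $11,956; SL = ⌊$42,426/5⌋ = $8,485 → take DB $11,956. Book value $35,870.
Year 2: DB = ⌊$35,870 × 125%/5⌋ = $8,967; SL = ⌊$30,470/4⌋ = $7,617 → take DB $8,967. Book value $26,903.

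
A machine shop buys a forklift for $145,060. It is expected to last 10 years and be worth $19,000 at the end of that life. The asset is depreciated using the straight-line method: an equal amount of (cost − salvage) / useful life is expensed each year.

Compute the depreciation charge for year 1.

Depreciable base = $145,060 − $19,000 = $126,060.
Annual expense = $126,060 / 10 = $12,606.

$12,606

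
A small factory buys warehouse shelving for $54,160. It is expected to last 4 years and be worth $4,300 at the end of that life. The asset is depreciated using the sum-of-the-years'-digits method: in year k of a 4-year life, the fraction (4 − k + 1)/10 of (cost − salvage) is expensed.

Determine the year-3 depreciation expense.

Depreciable base = $54,160 − $4,300 = $49,860.
Sum of the years' digits = 4+3+2+1 = 10.
Year 1: $49,860 × 4/10 = $19,944. Book value $34,216.
Year 2: $49,860 × 3/10 = $14,958. Book value $19,258.
Year 3: $49,860 × 2/10 = $9,972. Book value $9,286.

$9,972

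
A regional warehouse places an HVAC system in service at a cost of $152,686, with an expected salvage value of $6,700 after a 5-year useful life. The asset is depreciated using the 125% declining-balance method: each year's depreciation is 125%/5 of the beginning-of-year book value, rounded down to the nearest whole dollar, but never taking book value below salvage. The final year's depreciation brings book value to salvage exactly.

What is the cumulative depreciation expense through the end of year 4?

Depreciable base = $152,686 − $6,700 = $145,986.
Year 1: ⌊$152,686 × 125%/5⌋ = $38,171. Book value $114,515.
Year 2: ⌊$114,515 × 125%/5⌋ = $28,628. Book value $85,887.
Year 3: ⌊$85,887 × 125%/5⌋ = $21,471. Book value $64,416.
Year 4: ⌊$64,416 × 125%/5⌋ = $16,104. Book value $48,312.
Accumulated through year 4 = $152,686 − $48,312 = $104,374.

$104,374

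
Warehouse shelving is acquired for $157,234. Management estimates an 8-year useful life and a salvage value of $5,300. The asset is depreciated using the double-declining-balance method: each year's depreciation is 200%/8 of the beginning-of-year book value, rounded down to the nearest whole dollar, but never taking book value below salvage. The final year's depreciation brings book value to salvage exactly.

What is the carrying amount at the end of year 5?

Depreciable base = $157,234 − $5,300 = $151,934.
Year 1: ⌊$157,234 × 200%/8⌋ = $39,308. Book value $117,926.
Year 2: ⌊$117,926 × 200%/8⌋ = $29,481. Book value $88,445.
Year 3: ⌊$88,445 × 200%/8⌋ = $22,111. Book value $66,334.
Year 4: ⌊$66,334 × 200%/8⌋ = $16,583. Book value $49,751.
Year 5: ⌊$49,751 × 200%/8⌋ = $12,437. Book value $37,314.

$37,314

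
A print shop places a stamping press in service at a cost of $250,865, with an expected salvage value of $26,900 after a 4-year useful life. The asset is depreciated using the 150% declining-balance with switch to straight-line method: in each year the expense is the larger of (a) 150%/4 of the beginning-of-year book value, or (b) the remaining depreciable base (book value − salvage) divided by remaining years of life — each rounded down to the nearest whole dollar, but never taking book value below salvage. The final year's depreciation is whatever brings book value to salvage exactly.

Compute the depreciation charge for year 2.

Depreciable base = $250,865 − $26,900 = $223,965.
Year 1: DB = ⌊$250,865 × 150%/4⌋ = $94,074; SL = ⌊$223,965/4⌋ = $55,991 → take DB $94,074. Book value $156,791.
Year 2: DB = ⌊$156,791 × 150%/4⌋ = $58,796; SL = ⌊$129,891/3⌋ = $43,297 → take DB $58,796. Book value $97,995.

$58,796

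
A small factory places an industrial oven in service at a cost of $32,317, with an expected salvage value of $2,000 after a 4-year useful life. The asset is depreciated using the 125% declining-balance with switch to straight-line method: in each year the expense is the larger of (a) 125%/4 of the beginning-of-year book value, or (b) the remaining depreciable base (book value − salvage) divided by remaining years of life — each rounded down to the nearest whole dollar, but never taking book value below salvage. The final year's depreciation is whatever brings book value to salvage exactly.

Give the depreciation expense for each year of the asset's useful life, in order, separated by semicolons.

Depreciable base = $32,317 − $2,000 = $30,317.
Year 1: DB = ⌊$32,317 × 125%/4⌋ = $10,099; SL = ⌊$30,317/4⌋ = $7,579 → take DB $10,099. Book value $22,218.
Year 2: DB = ⌊$22,218 × 125%/4⌋ = $6,943; SL = ⌊$20,218/3⌋ = $6,739 → take DB $6,943. Book value $15,275.
Year 3: DB = ⌊$15,275 × 125%/4⌋ = $4,773; SL = ⌊$13,275/2⌋ = $6,637 → take SL $6,637. Book value $8,638.
Year 4 (final): $8,638 − $2,000 = $6,638. Book value $2,000.

$10,099; $6,943; $6,637; $6,638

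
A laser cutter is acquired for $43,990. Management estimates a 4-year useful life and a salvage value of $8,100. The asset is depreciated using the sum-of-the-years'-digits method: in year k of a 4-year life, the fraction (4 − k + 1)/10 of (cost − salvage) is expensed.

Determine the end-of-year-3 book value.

$11,689

Depreciable base = $43,990 − $8,100 = $35,890.
Sum of the years' digits = 4+3+2+1 = 10.
Year 1: $35,890 × 4/10 = $14,356. Book value $29,634.
Year 2: $35,890 × 3/10 = $10,767. Book value $18,867.
Year 3: $35,890 × 2/10 = $7,178. Book value $11,689.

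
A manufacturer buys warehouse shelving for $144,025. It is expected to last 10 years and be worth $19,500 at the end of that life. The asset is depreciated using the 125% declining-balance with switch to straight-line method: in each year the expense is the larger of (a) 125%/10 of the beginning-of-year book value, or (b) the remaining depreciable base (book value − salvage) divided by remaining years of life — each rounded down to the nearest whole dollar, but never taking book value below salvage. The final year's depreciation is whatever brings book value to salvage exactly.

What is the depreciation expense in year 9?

Depreciable base = $144,025 − $19,500 = $124,525.
Year 1: DB = ⌊$144,025 × 125%/10⌋ = $18,003; SL = ⌊$124,525/10⌋ = $12,452 → take DB $18,003. Book value $126,022.
Year 2: DB = ⌊$126,022 × 125%/10⌋ = $15,752; SL = ⌊$106,522/9⌋ = $11,835 → take DB $15,752. Book value $110,270.
Year 3: DB = ⌊$110,270 × 125%/10⌋ = $13,783; SL = ⌊$90,770/8⌋ = $11,346 → take DB $13,783. Book value $96,487.
Year 4: DB = ⌊$96,487 × 125%/10⌋ = $12,060; SL = ⌊$76,987/7⌋ = $10,998 → take DB $12,060. Book value $84,427.
Year 5: DB = ⌊$84,427 × 125%/10⌋ = $10,553; SL = ⌊$64,927/6⌋ = $10,821 → take SL $10,821. Book value $73,606.
Year 6: DB = ⌊$73,606 × 125%/10⌋ = $9,200; SL = ⌊$54,106/5⌋ = $10,821 → take SL $10,821. Book value $62,785.
Year 7: DB = ⌊$62,785 × 125%/10⌋ = $7,848; SL = ⌊$43,285/4⌋ = $10,821 → take SL $10,821. Book value $51,964.
Year 8: DB = ⌊$51,964 × 125%/10⌋ = $6,495; SL = ⌊$32,464/3⌋ = $10,821 → take SL $10,821. Book value $41,143.
Year 9: DB = ⌊$41,143 × 125%/10⌋ = $5,142; SL = ⌊$21,643/2⌋ = $10,821 → take SL $10,821. Book value $30,322.

$10,821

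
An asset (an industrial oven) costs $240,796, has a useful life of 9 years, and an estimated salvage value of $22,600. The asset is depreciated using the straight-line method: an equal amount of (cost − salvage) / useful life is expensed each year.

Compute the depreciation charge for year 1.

$24,244

Depreciable base = $240,796 − $22,600 = $218,196.
Annual expense = $218,196 / 9 = $24,244.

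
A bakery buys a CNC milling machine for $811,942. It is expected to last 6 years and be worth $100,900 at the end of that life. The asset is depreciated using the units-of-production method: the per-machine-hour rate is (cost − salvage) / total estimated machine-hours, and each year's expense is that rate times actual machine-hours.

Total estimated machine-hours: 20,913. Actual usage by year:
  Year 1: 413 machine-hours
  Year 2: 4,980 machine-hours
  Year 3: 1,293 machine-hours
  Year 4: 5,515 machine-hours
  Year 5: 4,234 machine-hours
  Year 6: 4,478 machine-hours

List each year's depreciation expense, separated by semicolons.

Depreciable base = $811,942 − $100,900 = $711,042.
Rate = $711,042 / 20,913 machine-hours = $34 per machine-hour.
Year 1: 413 × $34 = $14,042. Book value $797,900.
Year 2: 4,980 × $34 = $169,320. Book value $628,580.
Year 3: 1,293 × $34 = $43,962. Book value $584,618.
Year 4: 5,515 × $34 = $187,510. Book value $397,108.
Year 5: 4,234 × $34 = $143,956. Book value $253,152.
Year 6: 4,478 × $34 = $152,252. Book value $100,900.

$14,042; $169,320; $43,962; $187,510; $143,956; $152,252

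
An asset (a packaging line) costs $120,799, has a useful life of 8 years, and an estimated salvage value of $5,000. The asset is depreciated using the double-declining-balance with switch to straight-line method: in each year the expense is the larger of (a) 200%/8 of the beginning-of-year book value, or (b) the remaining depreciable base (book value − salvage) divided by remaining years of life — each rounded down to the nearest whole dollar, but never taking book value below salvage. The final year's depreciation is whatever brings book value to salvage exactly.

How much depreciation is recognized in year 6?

$7,889

Depreciable base = $120,799 − $5,000 = $115,799.
Year 1: DB = ⌊$120,799 × 200%/8⌋ = $30,199; SL = ⌊$115,799/8⌋ = $14,474 → take DB $30,199. Book value $90,600.
Year 2: DB = ⌊$90,600 × 200%/8⌋ = $22,650; SL = ⌊$85,600/7⌋ = $12,228 → take DB $22,650. Book value $67,950.
Year 3: DB = ⌊$67,950 × 200%/8⌋ = $16,987; SL = ⌊$62,950/6⌋ = $10,491 → take DB $16,987. Book value $50,963.
Year 4: DB = ⌊$50,963 × 200%/8⌋ = $12,740; SL = ⌊$45,963/5⌋ = $9,192 → take DB $12,740. Book value $38,223.
Year 5: DB = ⌊$38,223 × 200%/8⌋ = $9,555; SL = ⌊$33,223/4⌋ = $8,305 → take DB $9,555. Book value $28,668.
Year 6: DB = ⌊$28,668 × 200%/8⌋ = $7,167; SL = ⌊$23,668/3⌋ = $7,889 → take SL $7,889. Book value $20,779.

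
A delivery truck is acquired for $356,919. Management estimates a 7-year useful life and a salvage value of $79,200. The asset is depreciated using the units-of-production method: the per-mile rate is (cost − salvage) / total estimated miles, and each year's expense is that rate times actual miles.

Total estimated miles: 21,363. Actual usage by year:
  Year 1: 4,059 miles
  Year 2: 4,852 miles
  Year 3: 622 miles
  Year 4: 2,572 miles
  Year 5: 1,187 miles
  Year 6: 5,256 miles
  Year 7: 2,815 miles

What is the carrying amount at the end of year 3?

Depreciable base = $356,919 − $79,200 = $277,719.
Rate = $277,719 / 21,363 miles = $13 per mile.
Year 1: 4,059 × $13 = $52,767. Book value $304,152.
Year 2: 4,852 × $13 = $63,076. Book value $241,076.
Year 3: 622 × $13 = $8,086. Book value $232,990.

$232,990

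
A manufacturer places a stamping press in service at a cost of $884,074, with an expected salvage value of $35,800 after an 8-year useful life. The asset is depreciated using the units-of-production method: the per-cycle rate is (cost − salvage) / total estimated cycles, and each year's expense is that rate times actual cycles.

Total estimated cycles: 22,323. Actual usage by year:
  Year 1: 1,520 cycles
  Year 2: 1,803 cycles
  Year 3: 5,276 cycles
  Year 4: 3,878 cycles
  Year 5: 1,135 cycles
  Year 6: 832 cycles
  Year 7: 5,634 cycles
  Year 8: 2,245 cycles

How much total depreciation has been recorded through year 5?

$517,256

Depreciable base = $884,074 − $35,800 = $848,274.
Rate = $848,274 / 22,323 cycles = $38 per cycle.
Year 1: 1,520 × $38 = $57,760. Book value $826,314.
Year 2: 1,803 × $38 = $68,514. Book value $757,800.
Year 3: 5,276 × $38 = $200,488. Book value $557,312.
Year 4: 3,878 × $38 = $147,364. Book value $409,948.
Year 5: 1,135 × $38 = $43,130. Book value $366,818.
Accumulated through year 5 = $884,074 − $366,818 = $517,256.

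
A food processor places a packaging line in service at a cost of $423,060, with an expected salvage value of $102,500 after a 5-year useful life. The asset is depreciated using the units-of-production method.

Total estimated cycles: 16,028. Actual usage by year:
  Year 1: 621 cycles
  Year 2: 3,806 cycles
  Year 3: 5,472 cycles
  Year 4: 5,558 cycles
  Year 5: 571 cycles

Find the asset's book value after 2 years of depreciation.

Depreciable base = $423,060 − $102,500 = $320,560.
Rate = $320,560 / 16,028 cycles = $20 per cycle.
Year 1: 621 × $20 = $12,420. Book value $410,640.
Year 2: 3,806 × $20 = $76,120. Book value $334,520.

$334,520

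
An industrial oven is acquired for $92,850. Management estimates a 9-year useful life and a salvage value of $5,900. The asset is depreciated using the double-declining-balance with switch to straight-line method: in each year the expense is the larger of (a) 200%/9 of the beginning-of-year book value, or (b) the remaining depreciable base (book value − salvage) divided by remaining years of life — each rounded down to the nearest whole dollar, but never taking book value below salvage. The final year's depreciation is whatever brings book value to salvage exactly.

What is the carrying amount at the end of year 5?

Depreciable base = $92,850 − $5,900 = $86,950.
Year 1: DB = ⌊$92,850 × 200%/9⌋ = $20,633; SL = ⌊$86,950/9⌋ = $9,661 → take DB $20,633. Book value $72,217.
Year 2: DB = ⌊$72,217 × 200%/9⌋ = $16,048; SL = ⌊$66,317/8⌋ = $8,289 → take DB $16,048. Book value $56,169.
Year 3: DB = ⌊$56,169 × 200%/9⌋ = $12,482; SL = ⌊$50,269/7⌋ = $7,181 → take DB $12,482. Book value $43,687.
Year 4: DB = ⌊$43,687 × 200%/9⌋ = $9,708; SL = ⌊$37,787/6⌋ = $6,297 → take DB $9,708. Book value $33,979.
Year 5: DB = ⌊$33,979 × 200%/9⌋ = $7,550; SL = ⌊$28,079/5⌋ = $5,615 → take DB $7,550. Book value $26,429.

$26,429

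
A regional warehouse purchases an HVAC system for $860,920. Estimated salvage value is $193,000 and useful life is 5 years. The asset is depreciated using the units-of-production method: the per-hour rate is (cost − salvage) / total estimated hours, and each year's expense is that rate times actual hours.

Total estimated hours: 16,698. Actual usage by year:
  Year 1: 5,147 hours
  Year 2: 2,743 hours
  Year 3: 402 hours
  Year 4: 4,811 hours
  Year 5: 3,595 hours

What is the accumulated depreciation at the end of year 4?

Depreciable base = $860,920 − $193,000 = $667,920.
Rate = $667,920 / 16,698 hours = $40 per hour.
Year 1: 5,147 × $40 = $205,880. Book value $655,040.
Year 2: 2,743 × $40 = $109,720. Book value $545,320.
Year 3: 402 × $40 = $16,080. Book value $529,240.
Year 4: 4,811 × $40 = $192,440. Book value $336,800.
Accumulated through year 4 = $860,920 − $336,800 = $524,120.

$524,120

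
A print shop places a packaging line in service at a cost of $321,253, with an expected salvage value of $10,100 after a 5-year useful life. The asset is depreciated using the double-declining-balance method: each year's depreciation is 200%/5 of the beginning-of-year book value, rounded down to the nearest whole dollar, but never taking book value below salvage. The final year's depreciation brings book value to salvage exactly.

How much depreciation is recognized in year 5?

Depreciable base = $321,253 − $10,100 = $311,153.
Year 1: ⌊$321,253 × 200%/5⌋ = $128,501. Book value $192,752.
Year 2: ⌊$192,752 × 200%/5⌋ = $77,100. Book value $115,652.
Year 3: ⌊$115,652 × 200%/5⌋ = $46,260. Book value $69,392.
Year 4: ⌊$69,392 × 200%/5⌋ = $27,756. Book value $41,636.
Year 5 (final): $41,636 − $10,100 = $31,536. Book value $10,100.

$31,536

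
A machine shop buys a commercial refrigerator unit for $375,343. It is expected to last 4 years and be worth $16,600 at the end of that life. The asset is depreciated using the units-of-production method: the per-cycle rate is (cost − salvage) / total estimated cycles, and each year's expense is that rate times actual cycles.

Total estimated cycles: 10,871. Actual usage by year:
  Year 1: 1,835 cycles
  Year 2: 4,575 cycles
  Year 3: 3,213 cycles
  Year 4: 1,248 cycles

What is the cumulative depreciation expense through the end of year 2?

Depreciable base = $375,343 − $16,600 = $358,743.
Rate = $358,743 / 10,871 cycles = $33 per cycle.
Year 1: 1,835 × $33 = $60,555. Book value $314,788.
Year 2: 4,575 × $33 = $150,975. Book value $163,813.
Accumulated through year 2 = $375,343 − $163,813 = $211,530.

$211,530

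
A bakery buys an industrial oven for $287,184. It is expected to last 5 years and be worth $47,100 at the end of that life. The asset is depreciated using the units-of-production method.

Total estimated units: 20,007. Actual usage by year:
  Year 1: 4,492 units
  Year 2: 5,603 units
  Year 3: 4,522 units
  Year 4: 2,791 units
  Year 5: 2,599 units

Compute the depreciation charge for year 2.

Depreciable base = $287,184 − $47,100 = $240,084.
Rate = $240,084 / 20,007 units = $12 per unit.
Year 1: 4,492 × $12 = $53,904. Book value $233,280.
Year 2: 5,603 × $12 = $67,236. Book value $166,044.

$67,236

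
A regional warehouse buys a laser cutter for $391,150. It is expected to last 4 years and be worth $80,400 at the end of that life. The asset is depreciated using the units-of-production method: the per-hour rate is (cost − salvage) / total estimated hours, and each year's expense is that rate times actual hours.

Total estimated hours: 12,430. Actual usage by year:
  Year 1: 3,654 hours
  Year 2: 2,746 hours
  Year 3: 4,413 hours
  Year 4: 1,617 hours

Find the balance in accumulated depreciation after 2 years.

Depreciable base = $391,150 − $80,400 = $310,750.
Rate = $310,750 / 12,430 hours = $25 per hour.
Year 1: 3,654 × $25 = $91,350. Book value $299,800.
Year 2: 2,746 × $25 = $68,650. Book value $231,150.
Accumulated through year 2 = $391,150 − $231,150 = $160,000.

$160,000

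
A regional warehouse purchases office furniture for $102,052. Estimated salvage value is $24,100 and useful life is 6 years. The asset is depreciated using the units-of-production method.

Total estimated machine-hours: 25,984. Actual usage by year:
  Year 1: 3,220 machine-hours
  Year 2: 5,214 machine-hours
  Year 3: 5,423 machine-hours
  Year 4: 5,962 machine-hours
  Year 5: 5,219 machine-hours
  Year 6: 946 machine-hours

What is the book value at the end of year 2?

Depreciable base = $102,052 − $24,100 = $77,952.
Rate = $77,952 / 25,984 machine-hours = $3 per machine-hour.
Year 1: 3,220 × $3 = $9,660. Book value $92,392.
Year 2: 5,214 × $3 = $15,642. Book value $76,750.

$76,750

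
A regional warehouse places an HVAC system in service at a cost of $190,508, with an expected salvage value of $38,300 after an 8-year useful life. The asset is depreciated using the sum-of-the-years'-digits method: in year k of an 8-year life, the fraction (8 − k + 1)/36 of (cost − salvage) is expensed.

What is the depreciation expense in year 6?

Depreciable base = $190,508 − $38,300 = $152,208.
Sum of the years' digits = 8+7+6+5+4+3+2+1 = 36.
Year 1: $152,208 × 8/36 = $33,824. Book value $156,684.
Year 2: $152,208 × 7/36 = $29,596. Book value $127,088.
Year 3: $152,208 × 6/36 = $25,368. Book value $101,720.
Year 4: $152,208 × 5/36 = $21,140. Book value $80,580.
Year 5: $152,208 × 4/36 = $16,912. Book value $63,668.
Year 6: $152,208 × 3/36 = $12,684. Book value $50,984.

$12,684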